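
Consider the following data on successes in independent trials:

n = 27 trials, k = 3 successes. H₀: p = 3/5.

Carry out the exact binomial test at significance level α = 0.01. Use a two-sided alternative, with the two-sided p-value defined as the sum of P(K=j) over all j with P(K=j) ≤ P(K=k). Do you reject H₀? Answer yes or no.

reject H₀: yes

Exact binomial: n=27, k=3, p₀=3/5=0.6000
P(X=j) = C(n,j)·p₀^j·(1−p₀)^(n−j); p = Σ P(X=j) over j with P(X=j) ≤ P(X=3)
p-value (two-sided) = 0.00000
At α=0.01: p < α → reject H₀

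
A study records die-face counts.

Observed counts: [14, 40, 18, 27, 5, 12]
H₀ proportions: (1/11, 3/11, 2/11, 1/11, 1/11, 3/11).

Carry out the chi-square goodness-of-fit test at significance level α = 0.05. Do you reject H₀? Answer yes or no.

n = 116; E_i = n·p_i = [10.55, 31.64, 21.09, 10.55, 10.55, 31.64]
χ² = (14−10.55)²/10.55 + (40−31.64)²/31.64 + (18−21.09)²/21.09 + (27−10.55)²/10.55 + (5−10.55)²/10.55 + (12−31.64)²/31.64 = 44.5747
df = 5
p-value (upper-tail) = 0.00000
At α=0.05: p < α → reject H₀

reject H₀: yes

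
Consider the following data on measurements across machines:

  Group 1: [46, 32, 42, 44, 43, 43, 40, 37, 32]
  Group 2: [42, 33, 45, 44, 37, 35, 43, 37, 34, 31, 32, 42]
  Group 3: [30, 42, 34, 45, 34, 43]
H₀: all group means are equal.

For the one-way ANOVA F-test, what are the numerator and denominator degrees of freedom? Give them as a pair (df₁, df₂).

degrees of freedom = [2, 24]

k = 3 groups, N = 27 total
df = (k−1, N−k) = (3−1, 27−3) = (2, 24)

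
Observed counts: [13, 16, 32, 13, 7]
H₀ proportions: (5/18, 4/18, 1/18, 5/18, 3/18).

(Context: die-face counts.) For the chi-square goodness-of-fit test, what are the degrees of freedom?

df = k − 1 = 5 − 1 = 4

degrees of freedom = 4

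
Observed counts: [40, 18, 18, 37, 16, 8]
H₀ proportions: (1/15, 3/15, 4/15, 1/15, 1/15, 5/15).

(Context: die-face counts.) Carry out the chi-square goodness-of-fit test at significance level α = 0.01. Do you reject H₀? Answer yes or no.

reject H₀: yes

n = 137; E_i = n·p_i = [9.13, 27.40, 36.53, 9.13, 9.13, 45.67]
χ² = (40−9.13)²/9.13 + (18−27.40)²/27.40 + (18−36.53)²/36.53 + (37−9.13)²/9.13 + (16−9.13)²/9.13 + (8−45.67)²/45.67 = 238.1971
df = 5
p-value (upper-tail) = 0.00000
At α=0.01: p < α → reject H₀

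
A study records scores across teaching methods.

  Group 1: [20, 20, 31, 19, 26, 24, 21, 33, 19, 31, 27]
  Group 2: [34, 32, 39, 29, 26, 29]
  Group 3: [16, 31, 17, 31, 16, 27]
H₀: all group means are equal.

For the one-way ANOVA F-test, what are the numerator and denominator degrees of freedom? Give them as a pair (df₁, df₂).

degrees of freedom = [2, 20]

k = 3 groups, N = 23 total
df = (k−1, N−k) = (3−1, 23−3) = (2, 20)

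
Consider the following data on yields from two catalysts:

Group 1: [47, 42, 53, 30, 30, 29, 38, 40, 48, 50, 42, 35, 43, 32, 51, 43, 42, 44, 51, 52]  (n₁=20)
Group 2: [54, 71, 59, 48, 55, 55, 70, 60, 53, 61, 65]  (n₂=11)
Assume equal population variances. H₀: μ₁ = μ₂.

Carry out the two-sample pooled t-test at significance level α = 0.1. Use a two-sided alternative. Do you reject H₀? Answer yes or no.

x̄₁=42.100, s₁=7.745, n₁=20
x̄₂=59.182, s₂=7.209, n₂=11
s_p² = [19·7.745² + 10·7.209²]/29 = 57.2219
SE = √(s_p²·(1/20+1/11)) = 2.8396
t = (42.100−59.182)/2.8396 = -6.0157
df = 29
p-value (two-sided) = 0.00000
At α=0.1: p < α → reject H₀

reject H₀: yes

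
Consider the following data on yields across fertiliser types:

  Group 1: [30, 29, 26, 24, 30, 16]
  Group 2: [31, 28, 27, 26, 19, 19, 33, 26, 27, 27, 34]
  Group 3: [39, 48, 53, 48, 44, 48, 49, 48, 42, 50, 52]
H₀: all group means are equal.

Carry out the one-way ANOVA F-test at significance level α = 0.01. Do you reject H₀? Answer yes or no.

reject H₀: yes

Group means [25.83, 27.00, 47.36], grand mean 34.750
SSB = Σnᵢ(x̄ᵢ−x̄)² = 2887.871; SSW = ΣΣ(x−x̄ᵢ)² = 551.379
MSB = 2887.871/2 = 1443.9356; MSW = 551.379/25 = 22.0552
F = MSB/MSW = 65.4693
df = (2, 25)
p-value (upper-tail) = 0.00000
At α=0.01: p < α → reject H₀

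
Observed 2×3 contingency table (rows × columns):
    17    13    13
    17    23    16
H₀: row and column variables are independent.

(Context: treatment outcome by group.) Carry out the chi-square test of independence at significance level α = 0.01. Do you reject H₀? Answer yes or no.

Row totals [43, 56], col totals [34, 36, 29], n=99
χ² = (17−14.77)²/14.77 + (13−15.64)²/15.64 + (13−12.60)²/12.60 + (17−19.23)²/19.23 + (23−20.36)²/20.36 + (16−16.40)²/16.40 = 1.4053
df = 2
p-value (upper-tail) = 0.49528
At α=0.01: p ≥ α → fail to reject H₀

reject H₀: no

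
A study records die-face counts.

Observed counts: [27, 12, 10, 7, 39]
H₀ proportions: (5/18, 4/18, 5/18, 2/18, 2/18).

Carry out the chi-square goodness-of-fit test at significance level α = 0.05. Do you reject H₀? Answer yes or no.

n = 95; E_i = n·p_i = [26.39, 21.11, 26.39, 10.56, 10.56]
χ² = (27−26.39)²/26.39 + (12−21.11)²/21.11 + (10−26.39)²/26.39 + (7−10.56)²/10.56 + (39−10.56)²/10.56 = 91.9726
df = 4
p-value (upper-tail) = 0.00000
At α=0.05: p < α → reject H₀

reject H₀: yes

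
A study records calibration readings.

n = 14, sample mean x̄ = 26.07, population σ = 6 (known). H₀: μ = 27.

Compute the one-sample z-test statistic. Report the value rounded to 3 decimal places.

test statistic = -0.580

SE = σ/√n = 6/√14 = 1.6036
z = (x̄−μ₀)/SE = (26.07−27)/1.6036 = -0.5800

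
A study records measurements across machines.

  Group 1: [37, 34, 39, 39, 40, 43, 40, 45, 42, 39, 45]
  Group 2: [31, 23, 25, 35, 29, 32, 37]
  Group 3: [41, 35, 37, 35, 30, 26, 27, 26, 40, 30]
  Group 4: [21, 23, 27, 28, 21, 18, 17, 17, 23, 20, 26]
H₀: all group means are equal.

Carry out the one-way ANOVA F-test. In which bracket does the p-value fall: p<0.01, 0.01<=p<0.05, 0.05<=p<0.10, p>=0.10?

Group means [40.27, 30.29, 32.70, 21.91], grand mean 31.359
SSB = Σnᵢ(x̄ᵢ−x̄)² = 1882.355; SSW = ΣΣ(x−x̄ᵢ)² = 702.619
MSB = 1882.355/3 = 627.4516; MSW = 702.619/35 = 20.0748
F = MSB/MSW = 31.2556
df = (3, 35)
p-value (upper-tail) = 0.00000
→ bracket: p<0.01

p-value bracket: p<0.01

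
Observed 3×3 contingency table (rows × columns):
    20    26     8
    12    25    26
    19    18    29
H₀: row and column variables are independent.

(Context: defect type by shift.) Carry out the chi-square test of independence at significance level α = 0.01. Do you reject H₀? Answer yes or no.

reject H₀: yes

Row totals [54, 63, 66], col totals [51, 69, 63], n=183
χ² = (20−15.05)²/15.05 + (26−20.36)²/20.36 + (8−18.59)²/18.59 + (12−17.56)²/17.56 + (25−23.75)²/23.75 + (26−21.69)²/21.69 + (19−18.39)²/18.39 + (18−24.89)²/24.89 + (29−22.72)²/22.72 = 15.5650
df = 4
p-value (upper-tail) = 0.00366
At α=0.01: p < α → reject H₀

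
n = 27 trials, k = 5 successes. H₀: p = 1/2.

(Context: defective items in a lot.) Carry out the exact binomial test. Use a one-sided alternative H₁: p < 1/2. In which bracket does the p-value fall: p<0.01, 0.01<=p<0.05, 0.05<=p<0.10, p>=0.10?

Exact binomial: n=27, k=5, p₀=1/2=0.5000
P(X≤5) from Σ C(n,i)·p₀^i·(1−p₀)^(n−i)
p-value (one-sided, H₁ less) = 0.00076
→ bracket: p<0.01

p-value bracket: p<0.01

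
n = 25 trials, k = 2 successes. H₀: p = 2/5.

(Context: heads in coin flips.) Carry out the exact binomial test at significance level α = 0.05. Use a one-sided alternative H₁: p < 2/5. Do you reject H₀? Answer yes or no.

reject H₀: yes

Exact binomial: n=25, k=2, p₀=2/5=0.4000
P(X≤2) from Σ C(n,i)·p₀^i·(1−p₀)^(n−i)
p-value (one-sided, H₁ less) = 0.00043
At α=0.05: p < α → reject H₀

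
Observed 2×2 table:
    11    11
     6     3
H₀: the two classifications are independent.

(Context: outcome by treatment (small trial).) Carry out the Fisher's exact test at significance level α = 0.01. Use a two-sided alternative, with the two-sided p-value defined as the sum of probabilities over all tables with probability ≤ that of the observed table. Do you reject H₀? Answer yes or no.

Margins: r₁=22, r₂=9, c₁=17, c₂=14, n=31
p_obs = C(22,11)·C(9,6)/C(31,17); sum pmf over tables with pmf ≤ p_obs
p-value (two-sided) = 0.45640
At α=0.01: p ≥ α → fail to reject H₀

reject H₀: no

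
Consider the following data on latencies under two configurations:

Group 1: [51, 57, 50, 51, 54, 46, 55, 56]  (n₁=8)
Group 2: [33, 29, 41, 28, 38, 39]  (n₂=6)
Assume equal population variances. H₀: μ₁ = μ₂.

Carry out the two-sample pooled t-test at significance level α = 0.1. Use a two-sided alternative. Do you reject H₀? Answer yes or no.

reject H₀: yes

x̄₁=52.500, s₁=3.665, n₁=8
x̄₂=34.667, s₂=5.465, n₂=6
s_p² = [7·3.665² + 5·5.465²]/12 = 20.2778
SE = √(s_p²·(1/8+1/6)) = 2.4319
t = (52.500−34.667)/2.4319 = 7.3330
df = 12
p-value (two-sided) = 0.00001
At α=0.1: p < α → reject H₀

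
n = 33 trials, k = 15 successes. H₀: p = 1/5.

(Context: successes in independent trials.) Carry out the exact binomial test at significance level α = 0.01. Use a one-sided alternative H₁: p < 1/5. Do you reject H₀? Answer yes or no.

Exact binomial: n=33, k=15, p₀=1/5=0.2000
P(X≤15) from Σ C(n,i)·p₀^i·(1−p₀)^(n−i)
p-value (one-sided, H₁ less) = 0.99977
At α=0.01: p ≥ α → fail to reject H₀

reject H₀: no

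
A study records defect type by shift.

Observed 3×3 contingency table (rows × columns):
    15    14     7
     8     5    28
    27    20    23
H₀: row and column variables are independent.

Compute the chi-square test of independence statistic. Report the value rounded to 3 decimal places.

Row totals [36, 41, 70], col totals [50, 39, 58], n=147
χ² = (15−12.24)²/12.24 + (14−9.55)²/9.55 + (7−14.20)²/14.20 + (8−13.95)²/13.95 + (5−10.88)²/10.88 + (28−16.18)²/16.18 + (27−23.81)²/23.81 + (20−18.57)²/18.57 + (23−27.62)²/27.62 = 22.0078
df = 4

test statistic = 22.008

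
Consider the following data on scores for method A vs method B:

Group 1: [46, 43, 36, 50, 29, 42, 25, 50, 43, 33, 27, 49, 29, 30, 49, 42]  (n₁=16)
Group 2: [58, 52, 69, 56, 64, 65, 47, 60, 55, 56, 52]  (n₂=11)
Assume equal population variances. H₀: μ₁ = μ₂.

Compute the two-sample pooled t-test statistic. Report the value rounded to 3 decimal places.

x̄₁=38.938, s₁=8.970, n₁=16
x̄₂=57.636, s₂=6.470, n₂=11
s_p² = [15·8.970² + 10·6.470²]/25 = 65.0193
SE = √(s_p²·(1/16+1/11)) = 3.1583
t = (38.938−57.636)/3.1583 = -5.9206
df = 25

test statistic = -5.921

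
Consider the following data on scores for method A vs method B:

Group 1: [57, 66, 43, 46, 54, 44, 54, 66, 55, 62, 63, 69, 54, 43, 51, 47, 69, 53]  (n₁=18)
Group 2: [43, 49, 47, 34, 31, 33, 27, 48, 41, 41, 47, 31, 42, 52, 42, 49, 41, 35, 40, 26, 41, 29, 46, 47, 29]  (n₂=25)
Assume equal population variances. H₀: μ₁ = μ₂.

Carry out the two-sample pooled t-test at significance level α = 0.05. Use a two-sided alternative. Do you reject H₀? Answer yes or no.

x̄₁=55.333, s₁=8.832, n₁=18
x̄₂=39.640, s₂=7.772, n₂=25
s_p² = [17·8.832² + 24·7.772²]/41 = 67.7015
SE = √(s_p²·(1/18+1/25)) = 2.5435
t = (55.333−39.640)/2.5435 = 6.1700
df = 41
p-value (two-sided) = 0.00000
At α=0.05: p < α → reject H₀

reject H₀: yes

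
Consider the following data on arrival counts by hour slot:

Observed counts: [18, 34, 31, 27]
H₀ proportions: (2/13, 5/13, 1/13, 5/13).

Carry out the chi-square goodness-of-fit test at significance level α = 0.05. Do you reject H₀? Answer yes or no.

n = 110; E_i = n·p_i = [16.92, 42.31, 8.46, 42.31]
χ² = (18−16.92)²/16.92 + (34−42.31)²/42.31 + (31−8.46)²/8.46 + (27−42.31)²/42.31 = 67.2727
df = 3
p-value (upper-tail) = 0.00000
At α=0.05: p < α → reject H₀

reject H₀: yes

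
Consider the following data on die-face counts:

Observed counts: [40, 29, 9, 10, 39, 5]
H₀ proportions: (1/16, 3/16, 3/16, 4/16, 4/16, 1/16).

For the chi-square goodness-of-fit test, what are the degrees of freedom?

degrees of freedom = 5

df = k − 1 = 6 − 1 = 5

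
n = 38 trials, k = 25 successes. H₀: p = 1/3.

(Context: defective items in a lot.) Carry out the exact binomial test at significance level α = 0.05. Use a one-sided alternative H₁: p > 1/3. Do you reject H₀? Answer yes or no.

reject H₀: yes

Exact binomial: n=38, k=25, p₀=1/3=0.3333
P(X≥25) from Σ C(n,i)·p₀^i·(1−p₀)^(n−i)
p-value (one-sided, H₁ greater) = 0.00004
At α=0.05: p < α → reject H₀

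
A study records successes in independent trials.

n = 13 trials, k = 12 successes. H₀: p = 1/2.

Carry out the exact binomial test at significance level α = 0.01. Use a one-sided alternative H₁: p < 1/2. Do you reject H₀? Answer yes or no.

reject H₀: no

Exact binomial: n=13, k=12, p₀=1/2=0.5000
P(X≤12) from Σ C(n,i)·p₀^i·(1−p₀)^(n−i)
p-value (one-sided, H₁ less) = 0.99988
At α=0.01: p ≥ α → fail to reject H₀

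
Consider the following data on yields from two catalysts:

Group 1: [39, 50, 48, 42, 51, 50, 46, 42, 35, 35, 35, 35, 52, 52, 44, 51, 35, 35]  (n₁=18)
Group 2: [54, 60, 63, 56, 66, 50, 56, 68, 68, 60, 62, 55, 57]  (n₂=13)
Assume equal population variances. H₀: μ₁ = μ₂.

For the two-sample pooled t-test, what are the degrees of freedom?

degrees of freedom = 29

df = n₁ + n₂ − 2 = 18 + 13 − 2 = 29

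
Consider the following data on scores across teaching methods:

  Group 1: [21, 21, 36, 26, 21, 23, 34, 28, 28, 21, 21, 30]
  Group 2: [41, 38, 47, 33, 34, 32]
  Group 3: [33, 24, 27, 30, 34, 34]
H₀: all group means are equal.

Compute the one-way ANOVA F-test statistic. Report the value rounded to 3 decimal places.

test statistic = 10.016

Group means [25.83, 37.50, 30.33], grand mean 29.875
SSB = Σnᵢ(x̄ᵢ−x̄)² = 546.125; SSW = ΣΣ(x−x̄ᵢ)² = 572.500
MSB = 546.125/2 = 273.0625; MSW = 572.500/21 = 27.2619
F = MSB/MSW = 10.0163
df = (2, 21)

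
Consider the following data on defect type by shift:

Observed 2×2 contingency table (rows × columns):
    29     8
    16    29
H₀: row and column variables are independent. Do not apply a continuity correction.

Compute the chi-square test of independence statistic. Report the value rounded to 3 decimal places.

test statistic = 15.037

Row totals [37, 45], col totals [45, 37], n=82
χ² = (29−20.30)²/20.30 + (8−16.70)²/16.70 + (16−24.70)²/24.70 + (29−20.30)²/20.30 = 15.0371
df = 1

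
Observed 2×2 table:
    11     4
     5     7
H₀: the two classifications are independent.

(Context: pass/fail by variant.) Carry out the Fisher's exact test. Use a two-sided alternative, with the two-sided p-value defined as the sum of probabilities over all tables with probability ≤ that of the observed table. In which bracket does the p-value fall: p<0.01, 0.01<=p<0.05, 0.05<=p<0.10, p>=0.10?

p-value bracket: p>=0.10

Margins: r₁=15, r₂=12, c₁=16, c₂=11, n=27
p_obs = C(15,11)·C(12,5)/C(27,16); sum pmf over tables with pmf ≤ p_obs
p-value (two-sided) = 0.13025
→ bracket: p>=0.10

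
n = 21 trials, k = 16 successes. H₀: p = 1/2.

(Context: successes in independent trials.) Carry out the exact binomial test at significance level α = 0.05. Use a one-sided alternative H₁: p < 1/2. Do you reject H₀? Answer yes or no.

Exact binomial: n=21, k=16, p₀=1/2=0.5000
P(X≤16) from Σ C(n,i)·p₀^i·(1−p₀)^(n−i)
p-value (one-sided, H₁ less) = 0.99640
At α=0.05: p ≥ α → fail to reject H₀

reject H₀: no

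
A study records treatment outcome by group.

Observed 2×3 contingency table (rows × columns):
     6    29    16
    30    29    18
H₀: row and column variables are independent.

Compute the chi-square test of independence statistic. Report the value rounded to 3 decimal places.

Row totals [51, 77], col totals [36, 58, 34], n=128
χ² = (6−14.34)²/14.34 + (29−23.11)²/23.11 + (16−13.55)²/13.55 + (30−21.66)²/21.66 + (29−34.89)²/34.89 + (18−20.45)²/20.45 = 11.3027
df = 2

test statistic = 11.303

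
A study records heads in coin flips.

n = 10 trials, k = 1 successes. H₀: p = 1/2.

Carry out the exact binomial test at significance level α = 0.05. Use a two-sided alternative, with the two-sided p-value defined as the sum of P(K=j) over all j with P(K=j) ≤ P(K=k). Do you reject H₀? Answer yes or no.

Exact binomial: n=10, k=1, p₀=1/2=0.5000
P(X=j) = C(n,j)·p₀^j·(1−p₀)^(n−j); p = Σ P(X=j) over j with P(X=j) ≤ P(X=1)
p-value (two-sided) = 0.02148
At α=0.05: p < α → reject H₀

reject H₀: yes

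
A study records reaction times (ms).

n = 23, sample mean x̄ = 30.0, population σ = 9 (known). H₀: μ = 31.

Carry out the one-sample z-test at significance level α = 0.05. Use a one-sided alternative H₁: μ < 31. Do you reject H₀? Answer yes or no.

SE = σ/√n = 9/√23 = 1.8766
z = (x̄−μ₀)/SE = (30.0−31)/1.8766 = -0.5329
p-value (one-sided, H₁ less) = 0.29706
At α=0.05: p ≥ α → fail to reject H₀

reject H₀: no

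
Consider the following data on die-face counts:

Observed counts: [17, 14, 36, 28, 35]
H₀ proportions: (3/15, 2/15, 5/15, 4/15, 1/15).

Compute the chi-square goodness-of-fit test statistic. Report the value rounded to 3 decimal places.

n = 130; E_i = n·p_i = [26.00, 17.33, 43.33, 34.67, 8.67]
χ² = (17−26.00)²/26.00 + (14−17.33)²/17.33 + (36−43.33)²/43.33 + (28−34.67)²/34.67 + (35−8.67)²/8.67 = 86.2923
df = 4

test statistic = 86.292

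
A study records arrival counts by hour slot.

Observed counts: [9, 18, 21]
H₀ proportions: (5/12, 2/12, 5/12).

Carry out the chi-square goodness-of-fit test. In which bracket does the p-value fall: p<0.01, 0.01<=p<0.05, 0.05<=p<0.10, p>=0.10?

n = 48; E_i = n·p_i = [20.00, 8.00, 20.00]
χ² = (9−20.00)²/20.00 + (18−8.00)²/8.00 + (21−20.00)²/20.00 = 18.6000
df = 2
p-value (upper-tail) = 0.00009
→ bracket: p<0.01

p-value bracket: p<0.01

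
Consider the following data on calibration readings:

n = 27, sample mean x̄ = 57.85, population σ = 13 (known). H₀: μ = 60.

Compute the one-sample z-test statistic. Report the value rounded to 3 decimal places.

test statistic = -0.859

SE = σ/√n = 13/√27 = 2.5019
z = (x̄−μ₀)/SE = (57.85−60)/2.5019 = -0.8594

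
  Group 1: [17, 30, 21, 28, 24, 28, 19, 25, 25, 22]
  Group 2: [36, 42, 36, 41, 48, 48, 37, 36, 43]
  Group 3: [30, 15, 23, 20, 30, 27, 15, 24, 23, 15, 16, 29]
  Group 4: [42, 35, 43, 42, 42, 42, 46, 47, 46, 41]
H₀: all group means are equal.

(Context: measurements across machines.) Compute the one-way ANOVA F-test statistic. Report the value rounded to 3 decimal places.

Group means [23.90, 40.78, 22.25, 42.60], grand mean 31.683
SSB = Σnᵢ(x̄ᵢ−x̄)² = 3609.772; SSW = ΣΣ(x−x̄ᵢ)² = 849.106
MSB = 3609.772/3 = 1203.2575; MSW = 849.106/37 = 22.9488
F = MSB/MSW = 52.4323
df = (3, 37)

test statistic = 52.432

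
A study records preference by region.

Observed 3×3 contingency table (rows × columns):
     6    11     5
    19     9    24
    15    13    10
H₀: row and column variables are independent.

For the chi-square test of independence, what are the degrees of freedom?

df = (r−1)(c−1) = (3−1)·(3−1) = 4

degrees of freedom = 4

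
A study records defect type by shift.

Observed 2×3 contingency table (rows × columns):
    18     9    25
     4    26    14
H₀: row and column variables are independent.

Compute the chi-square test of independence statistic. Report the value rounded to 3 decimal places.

test statistic = 19.739

Row totals [52, 44], col totals [22, 35, 39], n=96
χ² = (18−11.92)²/11.92 + (9−18.96)²/18.96 + (25−21.12)²/21.12 + (4−10.08)²/10.08 + (26−16.04)²/16.04 + (14−17.88)²/17.88 = 19.7392
df = 2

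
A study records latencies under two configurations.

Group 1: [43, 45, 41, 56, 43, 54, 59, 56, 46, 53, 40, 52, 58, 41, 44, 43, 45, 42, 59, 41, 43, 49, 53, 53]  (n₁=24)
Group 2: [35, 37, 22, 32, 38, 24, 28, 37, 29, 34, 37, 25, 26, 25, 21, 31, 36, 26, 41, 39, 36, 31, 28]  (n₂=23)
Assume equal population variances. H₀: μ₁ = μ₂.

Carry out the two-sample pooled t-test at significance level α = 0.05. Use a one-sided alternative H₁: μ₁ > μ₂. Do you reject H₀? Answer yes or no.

x̄₁=48.292, s₁=6.531, n₁=24
x̄₂=31.217, s₂=5.916, n₂=23
s_p² = [23·6.531² + 22·5.916²]/45 = 38.9083
SE = √(s_p²·(1/24+1/23)) = 1.8201
t = (48.292−31.217)/1.8201 = 9.3808
df = 45
p-value (one-sided, H₁ greater) = 0.00000
At α=0.05: p < α → reject H₀

reject H₀: yes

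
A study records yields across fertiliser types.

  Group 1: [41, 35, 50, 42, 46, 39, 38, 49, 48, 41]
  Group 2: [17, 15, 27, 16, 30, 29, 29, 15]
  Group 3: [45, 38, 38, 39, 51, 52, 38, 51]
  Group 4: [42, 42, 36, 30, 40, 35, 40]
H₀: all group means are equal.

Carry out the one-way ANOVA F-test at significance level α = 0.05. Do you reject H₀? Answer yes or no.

Group means [42.90, 22.25, 44.00, 37.86], grand mean 37.091
SSB = Σnᵢ(x̄ᵢ−x̄)² = 2485.470; SSW = ΣΣ(x−x̄ᵢ)² = 991.257
MSB = 2485.470/3 = 828.4900; MSW = 991.257/29 = 34.1813
F = MSB/MSW = 24.2381
df = (3, 29)
p-value (upper-tail) = 0.00000
At α=0.05: p < α → reject H₀

reject H₀: yes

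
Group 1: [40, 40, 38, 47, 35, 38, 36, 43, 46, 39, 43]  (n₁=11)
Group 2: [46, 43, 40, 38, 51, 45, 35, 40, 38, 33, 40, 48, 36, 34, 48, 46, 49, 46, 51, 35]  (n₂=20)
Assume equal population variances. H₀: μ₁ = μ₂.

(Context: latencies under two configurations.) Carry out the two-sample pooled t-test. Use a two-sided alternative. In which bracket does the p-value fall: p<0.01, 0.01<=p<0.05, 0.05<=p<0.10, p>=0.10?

x̄₁=40.455, s₁=3.882, n₁=11
x̄₂=42.100, s₂=5.911, n₂=20
s_p² = [10·3.882² + 19·5.911²]/29 = 28.0871
SE = √(s_p²·(1/11+1/20)) = 1.9894
t = (40.455−42.100)/1.9894 = -0.8271
df = 29
p-value (two-sided) = 0.41493
→ bracket: p>=0.10

p-value bracket: p>=0.10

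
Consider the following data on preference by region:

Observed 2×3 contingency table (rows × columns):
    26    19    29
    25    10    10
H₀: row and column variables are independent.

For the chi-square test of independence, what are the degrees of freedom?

df = (r−1)(c−1) = (2−1)·(3−1) = 2

degrees of freedom = 2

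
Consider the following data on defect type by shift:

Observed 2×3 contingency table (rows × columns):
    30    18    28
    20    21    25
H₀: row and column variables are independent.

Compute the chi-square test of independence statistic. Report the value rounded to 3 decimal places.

Row totals [76, 66], col totals [50, 39, 53], n=142
χ² = (30−26.76)²/26.76 + (18−20.87)²/20.87 + (28−28.37)²/28.37 + (20−23.24)²/23.24 + (21−18.13)²/18.13 + (25−24.63)²/24.63 = 1.7048
df = 2

test statistic = 1.705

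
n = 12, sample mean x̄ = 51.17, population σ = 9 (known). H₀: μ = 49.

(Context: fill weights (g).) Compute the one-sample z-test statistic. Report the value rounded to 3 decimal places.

test statistic = 0.835

SE = σ/√n = 9/√12 = 2.5981
z = (x̄−μ₀)/SE = (51.17−49)/2.5981 = 0.8352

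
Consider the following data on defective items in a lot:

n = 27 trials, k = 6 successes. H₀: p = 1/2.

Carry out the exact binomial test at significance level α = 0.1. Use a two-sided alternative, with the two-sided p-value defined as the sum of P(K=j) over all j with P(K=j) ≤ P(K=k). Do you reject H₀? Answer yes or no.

Exact binomial: n=27, k=6, p₀=1/2=0.5000
P(X=j) = C(n,j)·p₀^j·(1−p₀)^(n−j); p = Σ P(X=j) over j with P(X=j) ≤ P(X=6)
p-value (two-sided) = 0.00592
At α=0.1: p < α → reject H₀

reject H₀: yes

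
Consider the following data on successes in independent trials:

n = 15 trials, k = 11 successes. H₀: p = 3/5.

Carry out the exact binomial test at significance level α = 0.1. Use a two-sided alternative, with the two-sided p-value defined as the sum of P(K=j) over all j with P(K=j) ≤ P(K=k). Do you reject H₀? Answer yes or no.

reject H₀: no

Exact binomial: n=15, k=11, p₀=3/5=0.6000
P(X=j) = C(n,j)·p₀^j·(1−p₀)^(n−j); p = Σ P(X=j) over j with P(X=j) ≤ P(X=11)
p-value (two-sided) = 0.43038
At α=0.1: p ≥ α → fail to reject H₀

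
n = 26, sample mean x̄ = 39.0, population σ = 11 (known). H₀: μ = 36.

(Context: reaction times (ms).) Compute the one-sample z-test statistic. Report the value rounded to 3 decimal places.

SE = σ/√n = 11/√26 = 2.1573
z = (x̄−μ₀)/SE = (39.0−36)/2.1573 = 1.3906

test statistic = 1.391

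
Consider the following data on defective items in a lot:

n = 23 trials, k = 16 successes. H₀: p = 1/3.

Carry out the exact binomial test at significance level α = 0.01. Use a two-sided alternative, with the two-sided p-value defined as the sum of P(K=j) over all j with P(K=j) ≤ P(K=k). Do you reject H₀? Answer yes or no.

Exact binomial: n=23, k=16, p₀=1/3=0.3333
P(X=j) = C(n,j)·p₀^j·(1−p₀)^(n−j); p = Σ P(X=j) over j with P(X=j) ≤ P(X=16)
p-value (two-sided) = 0.00050
At α=0.01: p < α → reject H₀

reject H₀: yes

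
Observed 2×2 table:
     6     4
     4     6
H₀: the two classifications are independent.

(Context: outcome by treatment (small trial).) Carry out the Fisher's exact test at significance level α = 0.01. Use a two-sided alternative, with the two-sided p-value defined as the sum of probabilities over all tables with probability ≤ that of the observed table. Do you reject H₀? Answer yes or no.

Margins: r₁=10, r₂=10, c₁=10, c₂=10, n=20
p_obs = C(10,6)·C(10,4)/C(20,10); sum pmf over tables with pmf ≤ p_obs
p-value (two-sided) = 0.65628
At α=0.01: p ≥ α → fail to reject H₀

reject H₀: no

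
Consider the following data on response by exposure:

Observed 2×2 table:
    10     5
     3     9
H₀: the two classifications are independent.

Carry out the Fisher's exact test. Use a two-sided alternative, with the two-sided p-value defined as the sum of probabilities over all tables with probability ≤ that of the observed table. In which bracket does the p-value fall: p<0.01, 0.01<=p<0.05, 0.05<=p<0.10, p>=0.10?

p-value bracket: 0.05<=p<0.10

Margins: r₁=15, r₂=12, c₁=13, c₂=14, n=27
p_obs = C(15,10)·C(12,3)/C(27,13); sum pmf over tables with pmf ≤ p_obs
p-value (two-sided) = 0.05424
→ bracket: 0.05<=p<0.10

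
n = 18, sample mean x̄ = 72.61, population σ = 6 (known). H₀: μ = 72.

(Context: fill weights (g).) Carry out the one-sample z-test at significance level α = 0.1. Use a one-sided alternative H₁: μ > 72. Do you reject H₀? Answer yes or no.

SE = σ/√n = 6/√18 = 1.4142
z = (x̄−μ₀)/SE = (72.61−72)/1.4142 = 0.4313
p-value (one-sided, H₁ greater) = 0.33311
At α=0.1: p ≥ α → fail to reject H₀

reject H₀: no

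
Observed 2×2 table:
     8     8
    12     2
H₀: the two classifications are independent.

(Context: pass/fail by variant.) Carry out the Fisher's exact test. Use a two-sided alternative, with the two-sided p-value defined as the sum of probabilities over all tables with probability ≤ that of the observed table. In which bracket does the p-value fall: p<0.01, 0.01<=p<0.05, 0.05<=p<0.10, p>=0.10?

Margins: r₁=16, r₂=14, c₁=20, c₂=10, n=30
p_obs = C(16,8)·C(14,12)/C(30,20); sum pmf over tables with pmf ≤ p_obs
p-value (two-sided) = 0.05767
→ bracket: 0.05<=p<0.10

p-value bracket: 0.05<=p<0.10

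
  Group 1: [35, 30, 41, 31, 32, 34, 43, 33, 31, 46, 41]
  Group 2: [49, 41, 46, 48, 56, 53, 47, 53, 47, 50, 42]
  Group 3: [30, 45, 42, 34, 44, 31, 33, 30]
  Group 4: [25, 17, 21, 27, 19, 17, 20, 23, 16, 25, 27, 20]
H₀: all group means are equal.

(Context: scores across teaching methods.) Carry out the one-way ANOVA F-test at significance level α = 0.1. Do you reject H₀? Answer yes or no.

Group means [36.09, 48.36, 36.12, 21.42], grand mean 35.119
SSB = Σnᵢ(x̄ᵢ−x̄)² = 4201.159; SSW = ΣΣ(x−x̄ᵢ)² = 983.246
MSB = 4201.159/3 = 1400.3862; MSW = 983.246/38 = 25.8749
F = MSB/MSW = 54.1214
df = (3, 38)
p-value (upper-tail) = 0.00000
At α=0.1: p < α → reject H₀

reject H₀: yes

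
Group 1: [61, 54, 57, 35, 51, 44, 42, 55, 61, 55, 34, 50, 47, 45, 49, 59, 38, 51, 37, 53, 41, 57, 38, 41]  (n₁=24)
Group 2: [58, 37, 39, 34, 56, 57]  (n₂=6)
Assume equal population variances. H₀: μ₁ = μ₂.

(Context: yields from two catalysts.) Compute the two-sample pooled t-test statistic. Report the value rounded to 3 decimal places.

test statistic = 0.313

x̄₁=48.125, s₁=8.466, n₁=24
x̄₂=46.833, s₂=11.268, n₂=6
s_p² = [23·8.466² + 5·11.268²]/28 = 81.5521
SE = √(s_p²·(1/24+1/6)) = 4.1219
t = (48.125−46.833)/4.1219 = 0.3134
df = 28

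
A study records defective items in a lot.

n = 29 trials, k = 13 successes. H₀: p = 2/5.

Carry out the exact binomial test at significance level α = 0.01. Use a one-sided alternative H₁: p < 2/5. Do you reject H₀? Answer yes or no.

Exact binomial: n=29, k=13, p₀=2/5=0.4000
P(X≤13) from Σ C(n,i)·p₀^i·(1−p₀)^(n−i)
p-value (one-sided, H₁ less) = 0.76590
At α=0.01: p ≥ α → fail to reject H₀

reject H₀: no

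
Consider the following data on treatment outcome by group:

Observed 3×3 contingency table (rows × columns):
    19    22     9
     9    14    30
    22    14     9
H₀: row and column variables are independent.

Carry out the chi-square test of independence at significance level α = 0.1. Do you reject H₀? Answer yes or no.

reject H₀: yes

Row totals [50, 53, 45], col totals [50, 50, 48], n=148
χ² = (19−16.89)²/16.89 + (22−16.89)²/16.89 + (9−16.22)²/16.22 + (9−17.91)²/17.91 + (14−17.91)²/17.91 + (30−17.19)²/17.19 + (22−15.20)²/15.20 + (14−15.20)²/15.20 + (9−14.59)²/14.59 = 25.1266
df = 4
p-value (upper-tail) = 0.00005
At α=0.1: p < α → reject H₀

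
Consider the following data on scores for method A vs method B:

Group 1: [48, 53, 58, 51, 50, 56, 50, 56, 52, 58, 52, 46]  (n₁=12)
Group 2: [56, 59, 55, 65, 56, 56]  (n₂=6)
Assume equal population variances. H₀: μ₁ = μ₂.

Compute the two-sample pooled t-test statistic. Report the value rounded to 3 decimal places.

x̄₁=52.500, s₁=3.849, n₁=12
x̄₂=57.833, s₂=3.764, n₂=6
s_p² = [11·3.849² + 5·3.764²]/16 = 14.6146
SE = √(s_p²·(1/12+1/6)) = 1.9115
t = (52.500−57.833)/1.9115 = -2.7902
df = 16

test statistic = -2.790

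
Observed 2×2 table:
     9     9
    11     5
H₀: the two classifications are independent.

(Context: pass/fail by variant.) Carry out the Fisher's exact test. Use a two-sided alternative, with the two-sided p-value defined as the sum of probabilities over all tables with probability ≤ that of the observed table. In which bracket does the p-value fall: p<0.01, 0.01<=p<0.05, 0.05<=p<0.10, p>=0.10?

Margins: r₁=18, r₂=16, c₁=20, c₂=14, n=34
p_obs = C(18,9)·C(16,11)/C(34,20); sum pmf over tables with pmf ≤ p_obs
p-value (two-sided) = 0.31507
→ bracket: p>=0.10

p-value bracket: p>=0.10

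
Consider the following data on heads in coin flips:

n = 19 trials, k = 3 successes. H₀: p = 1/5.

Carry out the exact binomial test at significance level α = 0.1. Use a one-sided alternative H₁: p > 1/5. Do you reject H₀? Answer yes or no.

reject H₀: no

Exact binomial: n=19, k=3, p₀=1/5=0.2000
P(X≥3) from Σ C(n,i)·p₀^i·(1−p₀)^(n−i)
p-value (one-sided, H₁ greater) = 0.76311
At α=0.1: p ≥ α → fail to reject H₀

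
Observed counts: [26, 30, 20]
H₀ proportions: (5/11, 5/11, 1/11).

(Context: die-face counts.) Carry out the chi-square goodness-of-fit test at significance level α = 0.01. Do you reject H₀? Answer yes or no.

n = 76; E_i = n·p_i = [34.55, 34.55, 6.91]
χ² = (26−34.55)²/34.55 + (30−34.55)²/34.55 + (20−6.91)²/6.91 = 27.5158
df = 2
p-value (upper-tail) = 0.00000
At α=0.01: p < α → reject H₀

reject H₀: yes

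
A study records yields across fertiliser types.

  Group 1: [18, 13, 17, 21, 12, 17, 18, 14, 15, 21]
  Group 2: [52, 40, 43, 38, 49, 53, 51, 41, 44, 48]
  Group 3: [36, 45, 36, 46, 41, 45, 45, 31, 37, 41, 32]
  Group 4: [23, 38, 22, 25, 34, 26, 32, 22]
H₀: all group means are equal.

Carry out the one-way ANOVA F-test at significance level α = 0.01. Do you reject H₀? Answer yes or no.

Group means [16.60, 45.90, 39.55, 27.75], grand mean 32.872
SSB = Σnᵢ(x̄ᵢ−x̄)² = 5044.832; SSW = ΣΣ(x−x̄ᵢ)² = 905.527
MSB = 5044.832/3 = 1681.6106; MSW = 905.527/35 = 25.8722
F = MSB/MSW = 64.9968
df = (3, 35)
p-value (upper-tail) = 0.00000
At α=0.01: p < α → reject H₀

reject H₀: yes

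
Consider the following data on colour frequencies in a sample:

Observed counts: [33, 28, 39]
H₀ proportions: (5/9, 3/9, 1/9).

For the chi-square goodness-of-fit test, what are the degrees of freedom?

degrees of freedom = 2

df = k − 1 = 3 − 1 = 2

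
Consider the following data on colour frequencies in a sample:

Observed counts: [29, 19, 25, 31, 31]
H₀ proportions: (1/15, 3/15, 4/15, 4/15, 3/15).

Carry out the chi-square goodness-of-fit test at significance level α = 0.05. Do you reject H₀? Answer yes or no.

n = 135; E_i = n·p_i = [9.00, 27.00, 36.00, 36.00, 27.00]
χ² = (29−9.00)²/9.00 + (19−27.00)²/27.00 + (25−36.00)²/36.00 + (31−36.00)²/36.00 + (31−27.00)²/27.00 = 51.4630
df = 4
p-value (upper-tail) = 0.00000
At α=0.05: p < α → reject H₀

reject H₀: yes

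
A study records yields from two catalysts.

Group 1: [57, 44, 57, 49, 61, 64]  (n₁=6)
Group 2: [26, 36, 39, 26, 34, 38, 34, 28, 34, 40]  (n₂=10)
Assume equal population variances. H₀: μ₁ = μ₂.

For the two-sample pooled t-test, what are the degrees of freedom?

degrees of freedom = 14

df = n₁ + n₂ − 2 = 6 + 10 − 2 = 14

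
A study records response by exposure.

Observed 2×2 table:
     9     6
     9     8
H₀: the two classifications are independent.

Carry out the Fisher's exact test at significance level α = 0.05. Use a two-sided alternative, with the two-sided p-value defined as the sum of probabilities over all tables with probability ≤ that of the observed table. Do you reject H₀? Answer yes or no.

Margins: r₁=15, r₂=17, c₁=18, c₂=14, n=32
p_obs = C(15,9)·C(17,9)/C(32,18); sum pmf over tables with pmf ≤ p_obs
p-value (two-sided) = 0.73454
At α=0.05: p ≥ α → fail to reject H₀

reject H₀: no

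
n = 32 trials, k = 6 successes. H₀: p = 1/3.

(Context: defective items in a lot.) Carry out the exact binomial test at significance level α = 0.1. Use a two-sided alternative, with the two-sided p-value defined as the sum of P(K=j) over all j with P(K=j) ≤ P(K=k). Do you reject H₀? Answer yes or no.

reject H₀: yes

Exact binomial: n=32, k=6, p₀=1/3=0.3333
P(X=j) = C(n,j)·p₀^j·(1−p₀)^(n−j); p = Σ P(X=j) over j with P(X=j) ≤ P(X=6)
p-value (two-sided) = 0.09203
At α=0.1: p < α → reject H₀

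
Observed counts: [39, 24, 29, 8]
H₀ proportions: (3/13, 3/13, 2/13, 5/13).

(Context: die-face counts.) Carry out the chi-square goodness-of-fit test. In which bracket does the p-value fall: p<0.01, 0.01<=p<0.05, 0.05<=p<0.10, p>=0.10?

n = 100; E_i = n·p_i = [23.08, 23.08, 15.38, 38.46]
χ² = (39−23.08)²/23.08 + (24−23.08)²/23.08 + (29−15.38)²/15.38 + (8−38.46)²/38.46 = 47.1990
df = 3
p-value (upper-tail) = 0.00000
→ bracket: p<0.01

p-value bracket: p<0.01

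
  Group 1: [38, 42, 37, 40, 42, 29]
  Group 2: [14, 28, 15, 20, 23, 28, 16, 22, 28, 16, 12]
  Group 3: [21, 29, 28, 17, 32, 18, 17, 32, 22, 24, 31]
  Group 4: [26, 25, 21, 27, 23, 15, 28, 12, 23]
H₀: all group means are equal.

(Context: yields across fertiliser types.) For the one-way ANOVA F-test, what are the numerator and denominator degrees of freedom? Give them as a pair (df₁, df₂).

degrees of freedom = [3, 33]

k = 4 groups, N = 37 total
df = (k−1, N−k) = (4−1, 37−4) = (3, 33)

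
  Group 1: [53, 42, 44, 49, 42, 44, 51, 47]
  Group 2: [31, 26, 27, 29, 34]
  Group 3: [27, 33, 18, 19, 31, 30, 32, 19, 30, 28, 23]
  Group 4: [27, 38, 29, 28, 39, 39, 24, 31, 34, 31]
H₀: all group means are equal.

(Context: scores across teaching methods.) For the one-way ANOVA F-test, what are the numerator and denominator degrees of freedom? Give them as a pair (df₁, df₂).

degrees of freedom = [3, 30]

k = 4 groups, N = 34 total
df = (k−1, N−k) = (4−1, 34−4) = (3, 30)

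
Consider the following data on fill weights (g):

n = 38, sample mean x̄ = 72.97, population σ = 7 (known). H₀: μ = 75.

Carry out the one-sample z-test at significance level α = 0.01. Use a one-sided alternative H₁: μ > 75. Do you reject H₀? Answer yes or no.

reject H₀: no

SE = σ/√n = 7/√38 = 1.1355
z = (x̄−μ₀)/SE = (72.97−75)/1.1355 = -1.7877
p-value (one-sided, H₁ greater) = 0.96309
At α=0.01: p ≥ α → fail to reject H₀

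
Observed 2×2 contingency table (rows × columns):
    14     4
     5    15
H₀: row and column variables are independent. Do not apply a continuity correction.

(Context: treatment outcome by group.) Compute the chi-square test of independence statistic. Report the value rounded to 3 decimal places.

Row totals [18, 20], col totals [19, 19], n=38
χ² = (14−9.00)²/9.00 + (4−9.00)²/9.00 + (5−10.00)²/10.00 + (15−10.00)²/10.00 = 10.5556
df = 1

test statistic = 10.556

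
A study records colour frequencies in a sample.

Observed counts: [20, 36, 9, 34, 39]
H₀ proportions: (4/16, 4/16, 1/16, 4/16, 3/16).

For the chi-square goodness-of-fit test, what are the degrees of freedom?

df = k − 1 = 5 − 1 = 4

degrees of freedom = 4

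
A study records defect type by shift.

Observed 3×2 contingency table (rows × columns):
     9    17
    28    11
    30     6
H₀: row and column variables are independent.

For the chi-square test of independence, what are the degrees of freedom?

df = (r−1)(c−1) = (3−1)·(2−1) = 2

degrees of freedom = 2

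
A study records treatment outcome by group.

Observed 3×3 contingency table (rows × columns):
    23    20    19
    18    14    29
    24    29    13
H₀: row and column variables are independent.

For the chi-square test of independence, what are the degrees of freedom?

df = (r−1)(c−1) = (3−1)·(3−1) = 4

degrees of freedom = 4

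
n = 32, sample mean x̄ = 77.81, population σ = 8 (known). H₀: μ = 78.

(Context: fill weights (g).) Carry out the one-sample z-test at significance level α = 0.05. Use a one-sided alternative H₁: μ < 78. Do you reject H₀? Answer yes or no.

reject H₀: no

SE = σ/√n = 8/√32 = 1.4142
z = (x̄−μ₀)/SE = (77.81−78)/1.4142 = -0.1344
p-value (one-sided, H₁ less) = 0.44656
At α=0.05: p ≥ α → fail to reject H₀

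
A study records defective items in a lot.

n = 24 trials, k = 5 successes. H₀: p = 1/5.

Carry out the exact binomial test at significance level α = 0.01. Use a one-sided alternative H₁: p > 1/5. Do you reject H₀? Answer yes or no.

Exact binomial: n=24, k=5, p₀=1/5=0.2000
P(X≥5) from Σ C(n,i)·p₀^i·(1−p₀)^(n−i)
p-value (one-sided, H₁ greater) = 0.54012
At α=0.01: p ≥ α → fail to reject H₀

reject H₀: no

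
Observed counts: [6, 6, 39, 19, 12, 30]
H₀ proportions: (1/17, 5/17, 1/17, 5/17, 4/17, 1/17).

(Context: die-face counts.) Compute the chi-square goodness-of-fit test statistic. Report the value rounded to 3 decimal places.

n = 112; E_i = n·p_i = [6.59, 32.94, 6.59, 32.94, 26.35, 6.59]
χ² = (6−6.59)²/6.59 + (6−32.94)²/32.94 + (39−6.59)²/6.59 + (19−32.94)²/32.94 + (12−26.35)²/26.35 + (30−6.59)²/6.59 = 278.4536
df = 5

test statistic = 278.454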